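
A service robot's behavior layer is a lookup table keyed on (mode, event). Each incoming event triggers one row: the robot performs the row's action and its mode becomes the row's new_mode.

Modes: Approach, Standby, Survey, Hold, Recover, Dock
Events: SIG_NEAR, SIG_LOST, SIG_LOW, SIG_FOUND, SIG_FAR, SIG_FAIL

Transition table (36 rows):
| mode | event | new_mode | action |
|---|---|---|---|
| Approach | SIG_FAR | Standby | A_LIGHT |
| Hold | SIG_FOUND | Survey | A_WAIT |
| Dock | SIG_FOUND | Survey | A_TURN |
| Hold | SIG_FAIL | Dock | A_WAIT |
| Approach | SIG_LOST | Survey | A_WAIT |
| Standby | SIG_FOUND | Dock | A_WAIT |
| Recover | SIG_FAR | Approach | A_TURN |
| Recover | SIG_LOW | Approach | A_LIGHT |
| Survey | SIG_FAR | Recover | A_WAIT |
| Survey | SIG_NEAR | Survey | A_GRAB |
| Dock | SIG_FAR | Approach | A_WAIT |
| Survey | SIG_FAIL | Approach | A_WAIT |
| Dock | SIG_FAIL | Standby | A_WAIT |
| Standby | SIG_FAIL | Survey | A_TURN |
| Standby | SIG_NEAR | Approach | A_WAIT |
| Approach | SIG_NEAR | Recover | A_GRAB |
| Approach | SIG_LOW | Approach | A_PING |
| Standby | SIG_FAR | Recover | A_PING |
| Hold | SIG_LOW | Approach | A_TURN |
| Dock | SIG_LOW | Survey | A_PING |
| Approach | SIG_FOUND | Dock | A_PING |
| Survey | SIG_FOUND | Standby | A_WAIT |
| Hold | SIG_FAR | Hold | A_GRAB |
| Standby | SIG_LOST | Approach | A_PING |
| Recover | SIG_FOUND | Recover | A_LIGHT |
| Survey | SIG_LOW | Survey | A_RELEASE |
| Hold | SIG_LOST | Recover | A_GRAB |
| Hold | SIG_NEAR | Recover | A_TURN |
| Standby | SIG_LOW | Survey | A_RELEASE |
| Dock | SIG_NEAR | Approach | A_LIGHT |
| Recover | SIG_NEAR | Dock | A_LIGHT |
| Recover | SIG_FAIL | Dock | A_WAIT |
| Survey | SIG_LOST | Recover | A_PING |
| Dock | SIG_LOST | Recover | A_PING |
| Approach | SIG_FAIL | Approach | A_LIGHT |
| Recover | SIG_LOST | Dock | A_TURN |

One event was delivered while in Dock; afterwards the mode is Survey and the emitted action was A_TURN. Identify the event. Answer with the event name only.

try SIG_NEAR: (Dock, SIG_NEAR) → (Approach, A_LIGHT)
try SIG_LOST: (Dock, SIG_LOST) → (Recover, A_PING)
try SIG_LOW: (Dock, SIG_LOW) → (Survey, A_PING)
try SIG_FOUND: (Dock, SIG_FOUND) → (Survey, A_TURN)  ← matches
try SIG_FAR: (Dock, SIG_FAR) → (Approach, A_WAIT)
try SIG_FAIL: (Dock, SIG_FAIL) → (Standby, A_WAIT)

SIG_FOUND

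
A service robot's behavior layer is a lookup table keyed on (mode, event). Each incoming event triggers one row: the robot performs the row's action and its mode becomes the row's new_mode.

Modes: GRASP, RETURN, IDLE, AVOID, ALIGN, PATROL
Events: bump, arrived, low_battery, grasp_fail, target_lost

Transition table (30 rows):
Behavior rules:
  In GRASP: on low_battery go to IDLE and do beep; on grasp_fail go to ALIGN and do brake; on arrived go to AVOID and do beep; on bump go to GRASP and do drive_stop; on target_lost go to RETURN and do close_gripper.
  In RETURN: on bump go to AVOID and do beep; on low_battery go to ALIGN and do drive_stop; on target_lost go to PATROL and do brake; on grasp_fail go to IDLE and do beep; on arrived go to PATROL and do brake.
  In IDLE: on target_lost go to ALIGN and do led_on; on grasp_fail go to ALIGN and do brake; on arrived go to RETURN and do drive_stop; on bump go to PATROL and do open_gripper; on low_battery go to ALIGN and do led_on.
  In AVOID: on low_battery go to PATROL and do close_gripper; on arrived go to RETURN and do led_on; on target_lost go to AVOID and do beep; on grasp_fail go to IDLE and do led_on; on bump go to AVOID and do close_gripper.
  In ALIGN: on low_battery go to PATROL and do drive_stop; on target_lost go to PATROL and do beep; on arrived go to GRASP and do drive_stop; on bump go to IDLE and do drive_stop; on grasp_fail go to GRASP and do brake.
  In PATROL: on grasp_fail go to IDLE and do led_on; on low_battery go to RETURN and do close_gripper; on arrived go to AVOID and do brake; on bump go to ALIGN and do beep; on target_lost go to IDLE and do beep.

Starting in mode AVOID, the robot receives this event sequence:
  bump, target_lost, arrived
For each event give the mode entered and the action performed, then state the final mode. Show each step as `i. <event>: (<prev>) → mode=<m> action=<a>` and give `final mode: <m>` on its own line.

final mode: RETURN

1. bump: (AVOID) → mode=AVOID action=close_gripper
2. target_lost: (AVOID) → mode=AVOID action=beep
3. arrived: (AVOID) → mode=RETURN action=led_on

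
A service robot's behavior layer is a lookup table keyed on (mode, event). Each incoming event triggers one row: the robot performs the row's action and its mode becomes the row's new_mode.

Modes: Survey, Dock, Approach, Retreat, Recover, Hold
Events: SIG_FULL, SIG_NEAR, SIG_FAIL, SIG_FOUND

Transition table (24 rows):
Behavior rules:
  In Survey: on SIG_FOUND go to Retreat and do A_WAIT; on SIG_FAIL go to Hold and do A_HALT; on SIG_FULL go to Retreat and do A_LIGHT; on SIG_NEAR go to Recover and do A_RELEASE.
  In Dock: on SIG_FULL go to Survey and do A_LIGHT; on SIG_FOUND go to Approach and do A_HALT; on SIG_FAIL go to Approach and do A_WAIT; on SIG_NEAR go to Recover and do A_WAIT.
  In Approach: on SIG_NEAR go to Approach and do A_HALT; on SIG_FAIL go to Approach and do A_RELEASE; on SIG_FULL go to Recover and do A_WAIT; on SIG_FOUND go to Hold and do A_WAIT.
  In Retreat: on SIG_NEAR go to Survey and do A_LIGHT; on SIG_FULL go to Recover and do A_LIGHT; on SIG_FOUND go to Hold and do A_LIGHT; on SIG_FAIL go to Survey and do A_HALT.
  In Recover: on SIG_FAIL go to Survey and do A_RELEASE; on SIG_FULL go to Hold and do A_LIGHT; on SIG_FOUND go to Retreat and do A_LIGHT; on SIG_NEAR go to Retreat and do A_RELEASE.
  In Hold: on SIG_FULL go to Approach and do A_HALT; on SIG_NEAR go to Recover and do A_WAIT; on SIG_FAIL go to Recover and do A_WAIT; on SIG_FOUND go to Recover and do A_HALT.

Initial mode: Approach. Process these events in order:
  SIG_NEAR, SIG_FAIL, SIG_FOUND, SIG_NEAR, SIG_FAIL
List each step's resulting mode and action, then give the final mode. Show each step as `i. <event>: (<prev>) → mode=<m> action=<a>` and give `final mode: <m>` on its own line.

1. SIG_NEAR: (Approach) → mode=Approach action=A_HALT
2. SIG_FAIL: (Approach) → mode=Approach action=A_RELEASE
3. SIG_FOUND: (Approach) → mode=Hold action=A_WAIT
4. SIG_NEAR: (Hold) → mode=Recover action=A_WAIT
5. SIG_FAIL: (Recover) → mode=Survey action=A_RELEASE

final mode: Survey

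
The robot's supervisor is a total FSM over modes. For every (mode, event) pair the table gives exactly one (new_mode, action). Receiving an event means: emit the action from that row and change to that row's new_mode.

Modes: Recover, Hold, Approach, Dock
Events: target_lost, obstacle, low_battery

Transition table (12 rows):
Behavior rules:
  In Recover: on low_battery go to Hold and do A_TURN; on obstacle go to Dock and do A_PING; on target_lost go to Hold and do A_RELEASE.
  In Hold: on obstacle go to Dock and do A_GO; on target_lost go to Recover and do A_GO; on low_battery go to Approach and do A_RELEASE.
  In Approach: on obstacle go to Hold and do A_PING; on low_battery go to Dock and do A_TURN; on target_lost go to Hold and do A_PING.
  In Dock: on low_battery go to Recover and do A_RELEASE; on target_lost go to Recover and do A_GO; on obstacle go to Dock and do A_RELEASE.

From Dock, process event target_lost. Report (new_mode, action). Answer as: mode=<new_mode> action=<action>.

current mode = Dock; filter table to that mode:
  (Dock, low_battery) → (Recover, A_RELEASE)
  (Dock, target_lost) → (Recover, A_GO)  ← event matches
  (Dock, obstacle) → (Dock, A_RELEASE)
event = target_lost selects (Recover, A_GO)

mode=Recover action=A_GO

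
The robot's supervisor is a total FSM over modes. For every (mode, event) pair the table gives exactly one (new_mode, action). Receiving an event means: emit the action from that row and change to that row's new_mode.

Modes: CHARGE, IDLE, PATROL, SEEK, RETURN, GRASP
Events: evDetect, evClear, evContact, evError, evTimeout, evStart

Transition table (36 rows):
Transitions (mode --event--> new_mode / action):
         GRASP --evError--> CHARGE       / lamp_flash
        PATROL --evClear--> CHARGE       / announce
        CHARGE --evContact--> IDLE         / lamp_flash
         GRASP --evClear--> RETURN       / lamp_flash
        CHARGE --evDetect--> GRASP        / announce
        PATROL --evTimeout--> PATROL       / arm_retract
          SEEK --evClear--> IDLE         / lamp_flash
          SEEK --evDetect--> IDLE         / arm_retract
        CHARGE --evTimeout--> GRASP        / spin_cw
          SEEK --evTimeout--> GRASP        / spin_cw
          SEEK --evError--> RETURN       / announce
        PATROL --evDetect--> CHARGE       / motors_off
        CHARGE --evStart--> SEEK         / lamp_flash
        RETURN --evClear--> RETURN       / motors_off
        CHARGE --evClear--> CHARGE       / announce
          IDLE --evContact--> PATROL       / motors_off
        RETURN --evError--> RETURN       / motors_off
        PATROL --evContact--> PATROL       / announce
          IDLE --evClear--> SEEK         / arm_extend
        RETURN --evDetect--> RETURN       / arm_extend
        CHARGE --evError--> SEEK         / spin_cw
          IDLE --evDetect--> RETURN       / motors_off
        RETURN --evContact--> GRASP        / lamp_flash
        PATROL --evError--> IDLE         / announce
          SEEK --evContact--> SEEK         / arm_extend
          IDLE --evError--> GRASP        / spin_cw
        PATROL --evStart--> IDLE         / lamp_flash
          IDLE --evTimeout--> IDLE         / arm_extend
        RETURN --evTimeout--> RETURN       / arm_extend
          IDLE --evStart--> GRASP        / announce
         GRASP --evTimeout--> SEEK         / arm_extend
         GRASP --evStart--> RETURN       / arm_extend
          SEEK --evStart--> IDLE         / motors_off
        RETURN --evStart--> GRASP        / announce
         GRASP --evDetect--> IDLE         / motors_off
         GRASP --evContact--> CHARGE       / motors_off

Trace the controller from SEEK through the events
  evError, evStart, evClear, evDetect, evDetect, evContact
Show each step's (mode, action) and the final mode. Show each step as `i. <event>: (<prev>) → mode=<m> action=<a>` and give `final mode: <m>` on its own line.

final mode: GRASP

1. evError: (SEEK) → mode=RETURN action=announce
2. evStart: (RETURN) → mode=GRASP action=announce
3. evClear: (GRASP) → mode=RETURN action=lamp_flash
4. evDetect: (RETURN) → mode=RETURN action=arm_extend
5. evDetect: (RETURN) → mode=RETURN action=arm_extend
6. evContact: (RETURN) → mode=GRASP action=lamp_flash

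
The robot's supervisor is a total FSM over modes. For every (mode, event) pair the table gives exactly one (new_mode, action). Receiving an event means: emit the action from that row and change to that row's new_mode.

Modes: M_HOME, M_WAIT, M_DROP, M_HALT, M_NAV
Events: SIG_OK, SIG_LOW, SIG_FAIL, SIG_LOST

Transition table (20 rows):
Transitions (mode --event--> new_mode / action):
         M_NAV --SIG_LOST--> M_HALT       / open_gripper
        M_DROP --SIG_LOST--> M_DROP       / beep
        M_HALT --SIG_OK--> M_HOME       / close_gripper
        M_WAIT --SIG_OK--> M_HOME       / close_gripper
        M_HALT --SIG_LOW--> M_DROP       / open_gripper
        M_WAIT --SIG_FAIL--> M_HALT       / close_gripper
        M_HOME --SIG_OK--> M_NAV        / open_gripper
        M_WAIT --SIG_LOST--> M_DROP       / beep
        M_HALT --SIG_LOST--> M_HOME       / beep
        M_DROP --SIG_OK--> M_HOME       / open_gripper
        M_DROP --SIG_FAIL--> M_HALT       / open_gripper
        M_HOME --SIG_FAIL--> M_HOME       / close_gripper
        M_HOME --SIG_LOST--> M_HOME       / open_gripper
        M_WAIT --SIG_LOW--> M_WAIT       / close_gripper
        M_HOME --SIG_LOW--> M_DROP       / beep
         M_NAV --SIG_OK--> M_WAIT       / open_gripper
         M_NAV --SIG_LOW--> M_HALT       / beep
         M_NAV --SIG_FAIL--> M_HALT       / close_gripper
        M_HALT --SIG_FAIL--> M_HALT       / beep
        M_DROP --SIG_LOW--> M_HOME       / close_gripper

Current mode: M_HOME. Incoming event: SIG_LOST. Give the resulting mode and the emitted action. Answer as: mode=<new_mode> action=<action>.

current mode = M_HOME; filter table to that mode:
  (M_HOME, SIG_OK) → (M_NAV, open_gripper)
  (M_HOME, SIG_FAIL) → (M_HOME, close_gripper)
  (M_HOME, SIG_LOST) → (M_HOME, open_gripper)  ← event matches
  (M_HOME, SIG_LOW) → (M_DROP, beep)
event = SIG_LOST selects (M_HOME, open_gripper)

mode=M_HOME action=open_gripper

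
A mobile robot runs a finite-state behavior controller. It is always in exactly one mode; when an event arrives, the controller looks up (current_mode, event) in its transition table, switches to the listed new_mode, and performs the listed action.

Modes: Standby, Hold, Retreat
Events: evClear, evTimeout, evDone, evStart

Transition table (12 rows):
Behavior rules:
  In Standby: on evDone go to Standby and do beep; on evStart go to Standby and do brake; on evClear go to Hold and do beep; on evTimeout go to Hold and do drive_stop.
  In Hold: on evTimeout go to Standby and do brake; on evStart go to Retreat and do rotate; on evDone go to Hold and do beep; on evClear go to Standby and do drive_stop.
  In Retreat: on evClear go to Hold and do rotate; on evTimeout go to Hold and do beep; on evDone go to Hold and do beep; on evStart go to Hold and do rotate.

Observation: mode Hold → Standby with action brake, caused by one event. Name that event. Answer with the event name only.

try evClear: (Hold, evClear) → (Standby, drive_stop)
try evTimeout: (Hold, evTimeout) → (Standby, brake)  ← matches
try evDone: (Hold, evDone) → (Hold, beep)
try evStart: (Hold, evStart) → (Retreat, rotate)

evTimeout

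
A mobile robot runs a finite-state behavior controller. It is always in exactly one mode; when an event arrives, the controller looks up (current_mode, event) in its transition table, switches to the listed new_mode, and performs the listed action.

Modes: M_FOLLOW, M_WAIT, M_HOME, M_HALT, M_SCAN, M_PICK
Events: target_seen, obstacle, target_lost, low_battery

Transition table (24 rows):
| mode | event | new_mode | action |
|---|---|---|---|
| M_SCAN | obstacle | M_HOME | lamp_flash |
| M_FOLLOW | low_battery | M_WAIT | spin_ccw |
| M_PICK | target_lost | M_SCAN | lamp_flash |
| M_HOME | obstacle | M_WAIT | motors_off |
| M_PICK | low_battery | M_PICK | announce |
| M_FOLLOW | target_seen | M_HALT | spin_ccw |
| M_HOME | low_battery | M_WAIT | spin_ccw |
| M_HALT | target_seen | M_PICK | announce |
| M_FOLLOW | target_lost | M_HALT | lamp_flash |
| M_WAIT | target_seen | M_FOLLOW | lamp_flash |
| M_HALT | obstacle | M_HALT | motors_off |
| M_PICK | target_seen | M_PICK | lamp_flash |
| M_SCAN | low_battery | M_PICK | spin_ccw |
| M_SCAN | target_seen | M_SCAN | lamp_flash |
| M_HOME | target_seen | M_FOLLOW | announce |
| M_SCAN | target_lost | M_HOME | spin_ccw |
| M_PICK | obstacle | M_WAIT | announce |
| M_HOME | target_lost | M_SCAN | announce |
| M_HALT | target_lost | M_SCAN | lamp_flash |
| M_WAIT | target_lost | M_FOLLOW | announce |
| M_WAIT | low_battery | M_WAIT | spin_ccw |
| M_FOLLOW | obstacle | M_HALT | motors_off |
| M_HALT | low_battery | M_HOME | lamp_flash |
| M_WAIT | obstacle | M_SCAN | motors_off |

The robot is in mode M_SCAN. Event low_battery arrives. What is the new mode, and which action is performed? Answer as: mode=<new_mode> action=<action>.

mode=M_PICK action=spin_ccw

current mode = M_SCAN; filter table to that mode:
  (M_SCAN, obstacle) → (M_HOME, lamp_flash)
  (M_SCAN, low_battery) → (M_PICK, spin_ccw)  ← event matches
  (M_SCAN, target_seen) → (M_SCAN, lamp_flash)
  (M_SCAN, target_lost) → (M_HOME, spin_ccw)
event = low_battery selects (M_PICK, spin_ccw)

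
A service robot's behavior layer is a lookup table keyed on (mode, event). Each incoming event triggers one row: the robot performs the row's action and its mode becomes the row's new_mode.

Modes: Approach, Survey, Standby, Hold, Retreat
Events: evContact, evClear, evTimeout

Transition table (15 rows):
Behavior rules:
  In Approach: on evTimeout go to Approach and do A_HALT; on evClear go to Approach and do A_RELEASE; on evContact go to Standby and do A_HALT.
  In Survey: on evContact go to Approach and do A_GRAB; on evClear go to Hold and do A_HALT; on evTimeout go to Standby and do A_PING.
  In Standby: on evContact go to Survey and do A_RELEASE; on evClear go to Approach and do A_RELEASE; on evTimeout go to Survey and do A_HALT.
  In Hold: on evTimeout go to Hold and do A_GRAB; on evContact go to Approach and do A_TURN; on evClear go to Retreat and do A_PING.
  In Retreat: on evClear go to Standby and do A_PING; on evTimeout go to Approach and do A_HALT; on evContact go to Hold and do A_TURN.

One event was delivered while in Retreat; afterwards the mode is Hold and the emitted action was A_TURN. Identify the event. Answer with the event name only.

evContact

try evContact: (Retreat, evContact) → (Hold, A_TURN)  ← matches
try evClear: (Retreat, evClear) → (Standby, A_PING)
try evTimeout: (Retreat, evTimeout) → (Approach, A_HALT)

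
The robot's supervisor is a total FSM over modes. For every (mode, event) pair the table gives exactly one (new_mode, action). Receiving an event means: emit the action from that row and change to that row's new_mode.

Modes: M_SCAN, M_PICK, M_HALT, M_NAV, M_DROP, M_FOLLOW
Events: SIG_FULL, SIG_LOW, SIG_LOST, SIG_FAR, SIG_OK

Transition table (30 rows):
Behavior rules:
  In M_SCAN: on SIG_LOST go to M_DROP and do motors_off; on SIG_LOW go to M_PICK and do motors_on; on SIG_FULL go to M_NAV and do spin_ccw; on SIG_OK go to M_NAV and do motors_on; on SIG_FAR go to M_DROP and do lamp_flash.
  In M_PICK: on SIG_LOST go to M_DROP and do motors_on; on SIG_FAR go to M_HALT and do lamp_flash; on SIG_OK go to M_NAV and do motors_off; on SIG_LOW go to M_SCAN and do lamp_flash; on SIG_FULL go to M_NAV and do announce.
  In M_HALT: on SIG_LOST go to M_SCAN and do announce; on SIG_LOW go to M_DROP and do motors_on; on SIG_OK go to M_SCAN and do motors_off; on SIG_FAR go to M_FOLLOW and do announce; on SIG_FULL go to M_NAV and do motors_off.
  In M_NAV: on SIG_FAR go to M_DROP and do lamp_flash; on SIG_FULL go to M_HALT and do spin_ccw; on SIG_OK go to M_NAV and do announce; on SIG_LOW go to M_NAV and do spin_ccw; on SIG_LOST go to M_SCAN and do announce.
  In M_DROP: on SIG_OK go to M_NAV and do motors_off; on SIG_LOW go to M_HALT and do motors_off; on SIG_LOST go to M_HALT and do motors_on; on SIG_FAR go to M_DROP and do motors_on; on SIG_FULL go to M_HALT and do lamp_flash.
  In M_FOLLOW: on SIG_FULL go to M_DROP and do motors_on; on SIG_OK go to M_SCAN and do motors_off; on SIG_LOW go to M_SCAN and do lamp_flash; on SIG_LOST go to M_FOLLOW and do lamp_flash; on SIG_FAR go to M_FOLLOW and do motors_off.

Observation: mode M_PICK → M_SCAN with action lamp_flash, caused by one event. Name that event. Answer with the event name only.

try SIG_FULL: (M_PICK, SIG_FULL) → (M_NAV, announce)
try SIG_LOW: (M_PICK, SIG_LOW) → (M_SCAN, lamp_flash)  ← matches
try SIG_LOST: (M_PICK, SIG_LOST) → (M_DROP, motors_on)
try SIG_FAR: (M_PICK, SIG_FAR) → (M_HALT, lamp_flash)
try SIG_OK: (M_PICK, SIG_OK) → (M_NAV, motors_off)

SIG_LOW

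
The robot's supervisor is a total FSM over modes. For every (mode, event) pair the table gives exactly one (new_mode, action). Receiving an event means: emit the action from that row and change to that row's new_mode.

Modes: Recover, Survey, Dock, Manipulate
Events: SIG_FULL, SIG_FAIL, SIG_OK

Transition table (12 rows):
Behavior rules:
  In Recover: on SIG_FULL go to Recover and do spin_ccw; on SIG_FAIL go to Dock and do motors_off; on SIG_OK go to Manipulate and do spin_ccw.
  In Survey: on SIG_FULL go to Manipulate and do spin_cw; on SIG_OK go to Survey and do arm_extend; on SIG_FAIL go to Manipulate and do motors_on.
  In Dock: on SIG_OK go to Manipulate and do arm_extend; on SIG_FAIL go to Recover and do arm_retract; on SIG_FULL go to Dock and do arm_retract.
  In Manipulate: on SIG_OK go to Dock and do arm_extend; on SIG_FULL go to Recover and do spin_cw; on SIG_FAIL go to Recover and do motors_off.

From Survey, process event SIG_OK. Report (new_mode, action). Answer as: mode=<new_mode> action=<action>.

current mode = Survey; filter table to that mode:
  (Survey, SIG_FULL) → (Manipulate, spin_cw)
  (Survey, SIG_OK) → (Survey, arm_extend)  ← event matches
  (Survey, SIG_FAIL) → (Manipulate, motors_on)
event = SIG_OK selects (Survey, arm_extend)

mode=Survey action=arm_extend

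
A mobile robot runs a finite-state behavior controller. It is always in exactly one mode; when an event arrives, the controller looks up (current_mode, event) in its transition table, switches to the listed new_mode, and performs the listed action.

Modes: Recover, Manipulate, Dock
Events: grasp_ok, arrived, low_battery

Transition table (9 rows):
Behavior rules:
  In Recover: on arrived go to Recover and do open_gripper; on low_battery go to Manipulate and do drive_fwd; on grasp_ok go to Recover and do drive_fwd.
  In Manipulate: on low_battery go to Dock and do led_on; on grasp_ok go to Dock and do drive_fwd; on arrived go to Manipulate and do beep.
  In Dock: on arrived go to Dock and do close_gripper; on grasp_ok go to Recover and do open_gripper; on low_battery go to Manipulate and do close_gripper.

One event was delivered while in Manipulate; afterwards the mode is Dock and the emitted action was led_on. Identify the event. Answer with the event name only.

low_battery

try grasp_ok: (Manipulate, grasp_ok) → (Dock, drive_fwd)
try arrived: (Manipulate, arrived) → (Manipulate, beep)
try low_battery: (Manipulate, low_battery) → (Dock, led_on)  ← matches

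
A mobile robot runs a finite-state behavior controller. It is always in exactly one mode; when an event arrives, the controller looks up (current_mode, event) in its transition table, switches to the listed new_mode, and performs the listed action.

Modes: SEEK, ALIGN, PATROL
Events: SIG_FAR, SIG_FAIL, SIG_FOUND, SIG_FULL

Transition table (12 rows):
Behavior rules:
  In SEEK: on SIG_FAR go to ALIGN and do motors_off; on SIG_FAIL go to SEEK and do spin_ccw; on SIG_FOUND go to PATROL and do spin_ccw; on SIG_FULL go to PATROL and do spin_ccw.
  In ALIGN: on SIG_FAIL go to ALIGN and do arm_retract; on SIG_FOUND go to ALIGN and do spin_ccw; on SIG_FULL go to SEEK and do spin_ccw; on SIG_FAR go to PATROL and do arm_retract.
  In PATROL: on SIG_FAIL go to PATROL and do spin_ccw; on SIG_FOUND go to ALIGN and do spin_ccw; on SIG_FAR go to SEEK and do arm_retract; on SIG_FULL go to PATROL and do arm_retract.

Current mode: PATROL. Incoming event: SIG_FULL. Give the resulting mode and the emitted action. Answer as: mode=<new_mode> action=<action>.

current mode = PATROL; filter table to that mode:
  (PATROL, SIG_FAIL) → (PATROL, spin_ccw)
  (PATROL, SIG_FOUND) → (ALIGN, spin_ccw)
  (PATROL, SIG_FAR) → (SEEK, arm_retract)
  (PATROL, SIG_FULL) → (PATROL, arm_retract)  ← event matches
event = SIG_FULL selects (PATROL, arm_retract)

mode=PATROL action=arm_retract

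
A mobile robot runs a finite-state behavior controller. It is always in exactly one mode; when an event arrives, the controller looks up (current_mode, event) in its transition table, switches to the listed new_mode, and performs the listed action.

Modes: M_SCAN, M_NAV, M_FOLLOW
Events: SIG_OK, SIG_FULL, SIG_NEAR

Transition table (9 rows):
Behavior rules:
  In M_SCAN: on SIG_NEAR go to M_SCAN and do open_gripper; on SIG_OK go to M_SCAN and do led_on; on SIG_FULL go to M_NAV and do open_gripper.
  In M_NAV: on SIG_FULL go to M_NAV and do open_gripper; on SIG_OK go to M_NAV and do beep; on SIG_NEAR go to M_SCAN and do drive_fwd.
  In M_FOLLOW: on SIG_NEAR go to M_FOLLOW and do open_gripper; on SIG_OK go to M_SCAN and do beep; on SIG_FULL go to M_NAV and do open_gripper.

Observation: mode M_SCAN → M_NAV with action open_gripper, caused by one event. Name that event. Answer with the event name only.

SIG_FULL

try SIG_OK: (M_SCAN, SIG_OK) → (M_SCAN, led_on)
try SIG_FULL: (M_SCAN, SIG_FULL) → (M_NAV, open_gripper)  ← matches
try SIG_NEAR: (M_SCAN, SIG_NEAR) → (M_SCAN, open_gripper)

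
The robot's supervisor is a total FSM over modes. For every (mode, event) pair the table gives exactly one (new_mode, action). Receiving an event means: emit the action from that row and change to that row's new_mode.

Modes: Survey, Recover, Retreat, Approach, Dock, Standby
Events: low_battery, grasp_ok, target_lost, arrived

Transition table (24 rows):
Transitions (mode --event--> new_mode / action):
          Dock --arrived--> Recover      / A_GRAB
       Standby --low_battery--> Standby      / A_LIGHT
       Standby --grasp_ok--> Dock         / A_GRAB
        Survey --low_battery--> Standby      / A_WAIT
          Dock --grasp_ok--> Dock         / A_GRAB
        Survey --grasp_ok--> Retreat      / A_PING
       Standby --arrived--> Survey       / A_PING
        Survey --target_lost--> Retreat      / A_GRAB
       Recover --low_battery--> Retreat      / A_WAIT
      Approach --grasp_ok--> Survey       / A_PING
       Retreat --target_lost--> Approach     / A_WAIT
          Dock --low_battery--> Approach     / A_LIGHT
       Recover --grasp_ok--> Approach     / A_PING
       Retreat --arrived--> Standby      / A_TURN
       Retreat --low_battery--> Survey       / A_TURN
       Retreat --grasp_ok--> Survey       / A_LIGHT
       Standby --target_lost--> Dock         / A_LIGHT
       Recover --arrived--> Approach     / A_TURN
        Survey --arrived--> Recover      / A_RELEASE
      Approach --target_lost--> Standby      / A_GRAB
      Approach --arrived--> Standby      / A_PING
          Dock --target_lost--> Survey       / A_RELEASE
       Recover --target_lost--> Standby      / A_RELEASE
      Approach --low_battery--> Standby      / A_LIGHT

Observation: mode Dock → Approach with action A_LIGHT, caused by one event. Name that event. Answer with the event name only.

low_battery

try low_battery: (Dock, low_battery) → (Approach, A_LIGHT)  ← matches
try grasp_ok: (Dock, grasp_ok) → (Dock, A_GRAB)
try target_lost: (Dock, target_lost) → (Survey, A_RELEASE)
try arrived: (Dock, arrived) → (Recover, A_GRAB)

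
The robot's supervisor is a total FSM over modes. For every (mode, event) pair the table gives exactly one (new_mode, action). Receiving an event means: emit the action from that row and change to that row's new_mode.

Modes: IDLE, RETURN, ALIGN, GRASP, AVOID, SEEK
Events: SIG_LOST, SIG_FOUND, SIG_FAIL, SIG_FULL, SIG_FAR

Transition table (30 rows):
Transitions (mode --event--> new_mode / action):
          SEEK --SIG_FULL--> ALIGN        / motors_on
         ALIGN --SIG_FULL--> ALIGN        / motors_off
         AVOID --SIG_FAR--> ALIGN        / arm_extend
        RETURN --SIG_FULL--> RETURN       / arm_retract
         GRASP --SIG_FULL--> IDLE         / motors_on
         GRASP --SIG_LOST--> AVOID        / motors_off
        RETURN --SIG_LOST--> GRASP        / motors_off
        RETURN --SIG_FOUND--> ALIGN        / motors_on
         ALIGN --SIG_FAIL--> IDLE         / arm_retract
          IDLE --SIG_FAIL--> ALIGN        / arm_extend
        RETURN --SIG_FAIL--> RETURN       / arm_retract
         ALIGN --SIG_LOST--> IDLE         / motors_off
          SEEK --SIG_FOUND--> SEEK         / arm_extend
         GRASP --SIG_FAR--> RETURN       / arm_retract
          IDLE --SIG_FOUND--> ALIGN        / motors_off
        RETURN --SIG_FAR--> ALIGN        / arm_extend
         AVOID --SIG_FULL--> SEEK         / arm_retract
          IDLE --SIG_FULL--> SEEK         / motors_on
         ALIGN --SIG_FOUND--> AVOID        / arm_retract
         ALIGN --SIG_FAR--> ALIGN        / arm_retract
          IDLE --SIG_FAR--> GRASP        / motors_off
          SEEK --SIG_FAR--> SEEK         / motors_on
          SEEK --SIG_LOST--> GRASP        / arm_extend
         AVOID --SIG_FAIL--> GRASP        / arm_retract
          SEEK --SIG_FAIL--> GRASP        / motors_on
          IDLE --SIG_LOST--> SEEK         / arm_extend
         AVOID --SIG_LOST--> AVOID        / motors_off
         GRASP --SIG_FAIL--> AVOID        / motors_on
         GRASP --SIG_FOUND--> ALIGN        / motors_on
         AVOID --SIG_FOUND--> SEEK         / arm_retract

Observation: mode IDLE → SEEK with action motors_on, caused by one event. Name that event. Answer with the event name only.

SIG_FULL

try SIG_LOST: (IDLE, SIG_LOST) → (SEEK, arm_extend)
try SIG_FOUND: (IDLE, SIG_FOUND) → (ALIGN, motors_off)
try SIG_FAIL: (IDLE, SIG_FAIL) → (ALIGN, arm_extend)
try SIG_FULL: (IDLE, SIG_FULL) → (SEEK, motors_on)  ← matches
try SIG_FAR: (IDLE, SIG_FAR) → (GRASP, motors_off)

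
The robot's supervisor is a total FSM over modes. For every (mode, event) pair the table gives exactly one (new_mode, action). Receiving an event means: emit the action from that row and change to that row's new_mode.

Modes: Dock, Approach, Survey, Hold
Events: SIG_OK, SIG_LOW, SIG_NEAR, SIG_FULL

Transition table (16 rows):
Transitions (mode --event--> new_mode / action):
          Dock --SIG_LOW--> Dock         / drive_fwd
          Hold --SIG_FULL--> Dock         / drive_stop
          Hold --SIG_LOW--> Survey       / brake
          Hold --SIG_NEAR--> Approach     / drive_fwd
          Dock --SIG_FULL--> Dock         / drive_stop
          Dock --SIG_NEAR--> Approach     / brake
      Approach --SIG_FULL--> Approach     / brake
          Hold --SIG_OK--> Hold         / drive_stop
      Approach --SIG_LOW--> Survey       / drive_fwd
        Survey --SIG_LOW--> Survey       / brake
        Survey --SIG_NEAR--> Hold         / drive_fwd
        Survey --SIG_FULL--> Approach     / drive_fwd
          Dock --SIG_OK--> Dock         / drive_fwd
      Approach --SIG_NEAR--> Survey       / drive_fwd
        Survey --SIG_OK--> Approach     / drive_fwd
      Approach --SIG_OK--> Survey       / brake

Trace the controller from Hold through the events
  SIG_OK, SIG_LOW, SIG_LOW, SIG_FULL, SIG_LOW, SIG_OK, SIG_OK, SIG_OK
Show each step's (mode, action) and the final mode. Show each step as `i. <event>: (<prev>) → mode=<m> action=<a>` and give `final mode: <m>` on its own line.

final mode: Approach

1. SIG_OK: (Hold) → mode=Hold action=drive_stop
2. SIG_LOW: (Hold) → mode=Survey action=brake
3. SIG_LOW: (Survey) → mode=Survey action=brake
4. SIG_FULL: (Survey) → mode=Approach action=drive_fwd
5. SIG_LOW: (Approach) → mode=Survey action=drive_fwd
6. SIG_OK: (Survey) → mode=Approach action=drive_fwd
7. SIG_OK: (Approach) → mode=Survey action=brake
8. SIG_OK: (Survey) → mode=Approach action=drive_fwd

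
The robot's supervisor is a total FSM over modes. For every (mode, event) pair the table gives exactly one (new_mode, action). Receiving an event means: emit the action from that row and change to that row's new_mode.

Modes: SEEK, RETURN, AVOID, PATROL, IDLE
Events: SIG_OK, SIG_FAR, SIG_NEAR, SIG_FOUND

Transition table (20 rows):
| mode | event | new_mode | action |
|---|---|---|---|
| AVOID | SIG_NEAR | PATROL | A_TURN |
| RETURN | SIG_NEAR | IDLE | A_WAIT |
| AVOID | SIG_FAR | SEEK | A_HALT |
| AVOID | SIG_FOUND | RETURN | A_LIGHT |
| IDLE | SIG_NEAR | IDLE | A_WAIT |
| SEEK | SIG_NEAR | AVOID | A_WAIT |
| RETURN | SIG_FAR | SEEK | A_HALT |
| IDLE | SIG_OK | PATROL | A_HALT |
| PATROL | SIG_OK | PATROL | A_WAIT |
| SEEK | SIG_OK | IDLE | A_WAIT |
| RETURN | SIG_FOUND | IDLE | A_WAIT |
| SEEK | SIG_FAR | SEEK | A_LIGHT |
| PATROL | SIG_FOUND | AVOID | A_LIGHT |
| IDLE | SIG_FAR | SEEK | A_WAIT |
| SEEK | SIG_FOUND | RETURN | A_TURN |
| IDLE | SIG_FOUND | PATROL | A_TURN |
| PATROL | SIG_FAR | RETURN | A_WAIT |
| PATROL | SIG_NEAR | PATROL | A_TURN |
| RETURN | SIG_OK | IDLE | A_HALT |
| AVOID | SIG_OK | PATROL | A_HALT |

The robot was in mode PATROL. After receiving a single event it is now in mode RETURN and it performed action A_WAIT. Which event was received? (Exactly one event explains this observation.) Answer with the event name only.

try SIG_OK: (PATROL, SIG_OK) → (PATROL, A_WAIT)
try SIG_FAR: (PATROL, SIG_FAR) → (RETURN, A_WAIT)  ← matches
try SIG_NEAR: (PATROL, SIG_NEAR) → (PATROL, A_TURN)
try SIG_FOUND: (PATROL, SIG_FOUND) → (AVOID, A_LIGHT)

SIG_FAR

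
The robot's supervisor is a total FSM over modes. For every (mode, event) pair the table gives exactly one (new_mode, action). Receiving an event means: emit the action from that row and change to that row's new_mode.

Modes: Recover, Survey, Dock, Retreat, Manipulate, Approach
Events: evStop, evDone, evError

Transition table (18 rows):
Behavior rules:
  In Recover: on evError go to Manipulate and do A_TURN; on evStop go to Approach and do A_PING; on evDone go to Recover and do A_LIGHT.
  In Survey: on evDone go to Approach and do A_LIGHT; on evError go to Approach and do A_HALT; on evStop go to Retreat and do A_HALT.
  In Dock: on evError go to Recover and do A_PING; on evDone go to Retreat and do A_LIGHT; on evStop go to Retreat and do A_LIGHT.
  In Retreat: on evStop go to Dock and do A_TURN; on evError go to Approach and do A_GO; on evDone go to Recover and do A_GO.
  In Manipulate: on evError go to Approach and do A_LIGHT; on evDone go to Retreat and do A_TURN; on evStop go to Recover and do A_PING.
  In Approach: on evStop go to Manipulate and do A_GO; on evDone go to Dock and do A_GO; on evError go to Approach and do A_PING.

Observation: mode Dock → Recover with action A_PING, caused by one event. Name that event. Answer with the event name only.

evError

try evStop: (Dock, evStop) → (Retreat, A_LIGHT)
try evDone: (Dock, evDone) → (Retreat, A_LIGHT)
try evError: (Dock, evError) → (Recover, A_PING)  ← matches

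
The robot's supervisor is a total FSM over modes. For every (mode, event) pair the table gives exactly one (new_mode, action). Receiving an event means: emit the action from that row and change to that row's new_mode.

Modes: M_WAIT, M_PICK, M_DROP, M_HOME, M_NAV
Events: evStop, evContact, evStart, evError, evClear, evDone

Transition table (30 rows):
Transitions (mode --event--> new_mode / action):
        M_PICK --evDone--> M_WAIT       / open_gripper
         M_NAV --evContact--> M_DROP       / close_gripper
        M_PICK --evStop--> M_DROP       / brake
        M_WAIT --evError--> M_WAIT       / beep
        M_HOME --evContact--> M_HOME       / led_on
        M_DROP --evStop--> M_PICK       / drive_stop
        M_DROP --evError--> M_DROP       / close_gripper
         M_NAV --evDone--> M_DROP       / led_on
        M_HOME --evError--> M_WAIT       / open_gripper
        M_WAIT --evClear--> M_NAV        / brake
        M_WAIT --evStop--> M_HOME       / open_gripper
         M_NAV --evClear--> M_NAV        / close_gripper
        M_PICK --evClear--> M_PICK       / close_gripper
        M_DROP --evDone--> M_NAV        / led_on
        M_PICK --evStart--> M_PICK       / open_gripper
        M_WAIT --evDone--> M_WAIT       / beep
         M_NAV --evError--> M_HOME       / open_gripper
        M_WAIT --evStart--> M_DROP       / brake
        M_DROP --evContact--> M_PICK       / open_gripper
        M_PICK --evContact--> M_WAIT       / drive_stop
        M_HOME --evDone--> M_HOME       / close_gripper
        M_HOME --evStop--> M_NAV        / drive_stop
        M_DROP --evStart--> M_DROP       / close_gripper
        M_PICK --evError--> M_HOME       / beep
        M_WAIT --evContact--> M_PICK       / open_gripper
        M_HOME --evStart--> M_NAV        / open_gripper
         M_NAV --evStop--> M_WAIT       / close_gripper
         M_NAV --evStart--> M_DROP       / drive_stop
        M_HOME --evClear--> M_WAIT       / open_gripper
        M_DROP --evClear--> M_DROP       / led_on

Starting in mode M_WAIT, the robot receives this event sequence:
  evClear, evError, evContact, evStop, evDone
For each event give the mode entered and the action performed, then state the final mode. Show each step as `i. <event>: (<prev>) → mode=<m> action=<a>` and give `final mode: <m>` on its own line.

final mode: M_DROP

1. evClear: (M_WAIT) → mode=M_NAV action=brake
2. evError: (M_NAV) → mode=M_HOME action=open_gripper
3. evContact: (M_HOME) → mode=M_HOME action=led_on
4. evStop: (M_HOME) → mode=M_NAV action=drive_stop
5. evDone: (M_NAV) → mode=M_DROP action=led_on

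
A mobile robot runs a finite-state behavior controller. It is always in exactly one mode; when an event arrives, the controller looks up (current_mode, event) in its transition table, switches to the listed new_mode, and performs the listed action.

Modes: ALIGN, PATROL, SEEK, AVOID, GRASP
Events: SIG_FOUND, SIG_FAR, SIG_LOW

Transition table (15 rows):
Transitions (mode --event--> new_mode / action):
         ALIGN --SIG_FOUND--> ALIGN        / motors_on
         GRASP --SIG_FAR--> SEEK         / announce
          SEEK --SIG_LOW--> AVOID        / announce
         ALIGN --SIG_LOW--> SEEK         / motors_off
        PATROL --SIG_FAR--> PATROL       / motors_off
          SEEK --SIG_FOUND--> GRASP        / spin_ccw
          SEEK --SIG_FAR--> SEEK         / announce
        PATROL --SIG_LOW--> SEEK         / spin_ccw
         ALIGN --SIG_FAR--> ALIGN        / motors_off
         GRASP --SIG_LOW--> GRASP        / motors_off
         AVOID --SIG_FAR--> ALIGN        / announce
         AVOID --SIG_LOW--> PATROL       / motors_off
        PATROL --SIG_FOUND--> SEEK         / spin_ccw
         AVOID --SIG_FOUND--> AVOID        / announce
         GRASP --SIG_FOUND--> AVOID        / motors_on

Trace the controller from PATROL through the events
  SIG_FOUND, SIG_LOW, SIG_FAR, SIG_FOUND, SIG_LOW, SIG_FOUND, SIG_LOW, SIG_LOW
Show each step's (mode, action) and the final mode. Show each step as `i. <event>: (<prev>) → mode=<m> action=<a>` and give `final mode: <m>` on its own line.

final mode: GRASP

1. SIG_FOUND: (PATROL) → mode=SEEK action=spin_ccw
2. SIG_LOW: (SEEK) → mode=AVOID action=announce
3. SIG_FAR: (AVOID) → mode=ALIGN action=announce
4. SIG_FOUND: (ALIGN) → mode=ALIGN action=motors_on
5. SIG_LOW: (ALIGN) → mode=SEEK action=motors_off
6. SIG_FOUND: (SEEK) → mode=GRASP action=spin_ccw
7. SIG_LOW: (GRASP) → mode=GRASP action=motors_off
8. SIG_LOW: (GRASP) → mode=GRASP action=motors_off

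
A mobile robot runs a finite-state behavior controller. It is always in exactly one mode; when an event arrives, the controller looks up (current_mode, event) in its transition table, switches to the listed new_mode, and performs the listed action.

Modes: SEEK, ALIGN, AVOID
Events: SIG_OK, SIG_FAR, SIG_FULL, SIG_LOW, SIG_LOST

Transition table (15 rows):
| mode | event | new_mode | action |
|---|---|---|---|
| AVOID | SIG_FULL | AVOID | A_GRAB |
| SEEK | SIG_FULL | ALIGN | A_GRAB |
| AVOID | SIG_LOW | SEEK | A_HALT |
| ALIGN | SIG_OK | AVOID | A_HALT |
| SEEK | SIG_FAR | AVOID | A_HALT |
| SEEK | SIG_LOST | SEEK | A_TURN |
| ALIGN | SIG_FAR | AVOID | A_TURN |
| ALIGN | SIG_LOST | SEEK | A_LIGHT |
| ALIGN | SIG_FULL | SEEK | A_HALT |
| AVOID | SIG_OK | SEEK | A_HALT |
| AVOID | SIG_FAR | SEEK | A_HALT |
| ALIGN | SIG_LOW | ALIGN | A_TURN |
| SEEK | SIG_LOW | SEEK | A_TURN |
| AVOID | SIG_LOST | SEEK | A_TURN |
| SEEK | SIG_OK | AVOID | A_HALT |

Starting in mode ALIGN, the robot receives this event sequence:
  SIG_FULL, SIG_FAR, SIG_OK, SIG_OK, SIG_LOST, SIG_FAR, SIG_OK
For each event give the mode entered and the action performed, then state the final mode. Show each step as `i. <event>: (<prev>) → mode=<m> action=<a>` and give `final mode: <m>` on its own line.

final mode: SEEK

1. SIG_FULL: (ALIGN) → mode=SEEK action=A_HALT
2. SIG_FAR: (SEEK) → mode=AVOID action=A_HALT
3. SIG_OK: (AVOID) → mode=SEEK action=A_HALT
4. SIG_OK: (SEEK) → mode=AVOID action=A_HALT
5. SIG_LOST: (AVOID) → mode=SEEK action=A_TURN
6. SIG_FAR: (SEEK) → mode=AVOID action=A_HALT
7. SIG_OK: (AVOID) → mode=SEEK action=A_HALT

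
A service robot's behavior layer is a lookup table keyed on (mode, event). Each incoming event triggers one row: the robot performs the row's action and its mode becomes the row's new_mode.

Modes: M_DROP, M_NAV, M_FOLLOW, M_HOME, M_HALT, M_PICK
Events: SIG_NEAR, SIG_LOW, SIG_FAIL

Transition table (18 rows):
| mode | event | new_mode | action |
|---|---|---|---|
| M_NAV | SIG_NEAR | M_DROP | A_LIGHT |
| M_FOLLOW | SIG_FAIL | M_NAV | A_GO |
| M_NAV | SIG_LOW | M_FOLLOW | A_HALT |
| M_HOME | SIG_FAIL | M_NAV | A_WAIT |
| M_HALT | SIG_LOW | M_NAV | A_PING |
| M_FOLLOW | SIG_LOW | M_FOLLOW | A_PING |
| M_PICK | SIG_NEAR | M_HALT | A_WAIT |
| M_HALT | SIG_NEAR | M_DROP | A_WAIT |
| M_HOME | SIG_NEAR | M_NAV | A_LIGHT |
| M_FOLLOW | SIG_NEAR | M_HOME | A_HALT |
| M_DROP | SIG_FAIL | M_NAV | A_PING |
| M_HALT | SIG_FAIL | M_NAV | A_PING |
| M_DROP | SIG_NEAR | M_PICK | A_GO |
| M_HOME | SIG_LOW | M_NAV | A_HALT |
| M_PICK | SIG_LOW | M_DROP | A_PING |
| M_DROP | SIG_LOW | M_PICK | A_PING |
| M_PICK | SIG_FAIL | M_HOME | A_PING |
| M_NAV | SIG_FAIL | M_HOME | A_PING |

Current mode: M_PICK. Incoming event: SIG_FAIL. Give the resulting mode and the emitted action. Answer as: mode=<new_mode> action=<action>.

mode=M_HOME action=A_PING

current mode = M_PICK; filter table to that mode:
  (M_PICK, SIG_NEAR) → (M_HALT, A_WAIT)
  (M_PICK, SIG_LOW) → (M_DROP, A_PING)
  (M_PICK, SIG_FAIL) → (M_HOME, A_PING)  ← event matches
event = SIG_FAIL selects (M_HOME, A_PING)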